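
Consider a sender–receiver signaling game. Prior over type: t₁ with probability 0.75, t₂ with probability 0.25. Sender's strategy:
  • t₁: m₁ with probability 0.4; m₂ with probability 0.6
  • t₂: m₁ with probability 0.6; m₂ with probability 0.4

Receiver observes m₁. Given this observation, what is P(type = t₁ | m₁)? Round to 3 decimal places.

P(m₁) = 0.75·0.4 + 0.25·0.6 = 0.45
P(t₁ | m₁) = (0.75·0.4) / 0.45 = 0.3 / 0.45 = 0.666667

0.667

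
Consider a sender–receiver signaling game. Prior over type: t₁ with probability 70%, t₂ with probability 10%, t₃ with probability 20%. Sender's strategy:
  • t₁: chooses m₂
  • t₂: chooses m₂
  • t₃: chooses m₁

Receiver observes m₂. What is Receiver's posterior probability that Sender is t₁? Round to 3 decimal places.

P(m₂) = 0.7·1 + 0.1·1 + 0.2·0 = 0.8
P(t₁ | m₂) = (0.7·1) / 0.8 = 0.7 / 0.8 = 0.875

0.875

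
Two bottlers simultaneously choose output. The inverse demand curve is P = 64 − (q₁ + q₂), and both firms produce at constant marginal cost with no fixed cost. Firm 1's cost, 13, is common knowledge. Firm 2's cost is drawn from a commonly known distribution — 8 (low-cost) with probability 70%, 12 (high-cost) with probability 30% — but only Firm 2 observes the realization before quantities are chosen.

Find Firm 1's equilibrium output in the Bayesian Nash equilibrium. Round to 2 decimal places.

15.73

Type-c best response for Firm 2: q₂(c) = (64 − c)/2 − q₁/2.
Firm 1 maximizes expected profit; its first-order condition is 64 − 2q₁ − E[q₂] − 13 = 0.
Substituting E[q₂] and solving: E[c₂] = 9.2, so q₁ = (64 − 2·13 + 9.2)/3 = 15.7333.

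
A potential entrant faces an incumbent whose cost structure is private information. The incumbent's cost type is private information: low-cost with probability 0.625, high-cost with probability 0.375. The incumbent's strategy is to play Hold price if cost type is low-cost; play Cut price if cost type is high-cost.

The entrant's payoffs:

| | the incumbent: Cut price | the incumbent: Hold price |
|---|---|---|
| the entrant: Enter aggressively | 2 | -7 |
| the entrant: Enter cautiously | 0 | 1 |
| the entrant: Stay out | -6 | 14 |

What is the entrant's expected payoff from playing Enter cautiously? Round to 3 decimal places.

0.625

E[Enter cautiously] = 0.625·1 + 0.375·0 = 0.625 + 0 = 0.625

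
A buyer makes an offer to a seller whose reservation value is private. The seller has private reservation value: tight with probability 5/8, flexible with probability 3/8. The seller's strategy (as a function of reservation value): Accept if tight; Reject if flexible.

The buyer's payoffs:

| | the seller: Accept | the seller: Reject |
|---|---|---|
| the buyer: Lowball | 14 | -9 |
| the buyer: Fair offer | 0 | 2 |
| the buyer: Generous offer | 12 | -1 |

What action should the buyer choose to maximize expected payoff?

Generous offer

E[Lowball] = 5/8·(14) + 3/8·(-9) = 43/8
E[Fair offer] = 5/8·(0) + 3/8·(2) = 3/4
E[Generous offer] = 5/8·(12) + 3/8·(-1) = 57/8
Best response: Generous offer (57/8 is the largest).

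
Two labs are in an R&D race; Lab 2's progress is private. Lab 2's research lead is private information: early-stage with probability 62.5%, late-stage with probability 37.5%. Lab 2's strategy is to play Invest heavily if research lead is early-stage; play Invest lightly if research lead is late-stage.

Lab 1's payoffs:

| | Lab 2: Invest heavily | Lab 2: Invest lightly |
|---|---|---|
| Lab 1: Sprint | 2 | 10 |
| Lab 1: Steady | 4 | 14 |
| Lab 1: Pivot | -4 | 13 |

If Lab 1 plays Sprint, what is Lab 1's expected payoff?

E[Sprint] = 0.625·2 + 0.375·10 = 1.25 + 3.75 = 5

5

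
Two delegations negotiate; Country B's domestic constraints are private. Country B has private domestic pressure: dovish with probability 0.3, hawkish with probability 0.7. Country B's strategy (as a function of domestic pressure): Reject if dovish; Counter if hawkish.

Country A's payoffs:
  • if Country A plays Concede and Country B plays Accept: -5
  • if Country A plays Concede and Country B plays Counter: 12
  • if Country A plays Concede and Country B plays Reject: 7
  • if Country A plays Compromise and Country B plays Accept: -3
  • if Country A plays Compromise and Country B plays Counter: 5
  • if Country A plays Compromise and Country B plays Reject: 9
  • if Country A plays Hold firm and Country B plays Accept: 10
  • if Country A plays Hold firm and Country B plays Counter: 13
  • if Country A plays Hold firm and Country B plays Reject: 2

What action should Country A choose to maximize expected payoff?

Concede

Compute Country A's expected payoff for each action, taking the expectation over Country B's type.
E[Concede] = 0.3·(7) + 0.7·(12) = 10.5
E[Compromise] = 0.3·(9) + 0.7·(5) = 6.2
E[Hold firm] = 0.3·(2) + 0.7·(13) = 9.7
Best response: Concede (10.5 is the largest).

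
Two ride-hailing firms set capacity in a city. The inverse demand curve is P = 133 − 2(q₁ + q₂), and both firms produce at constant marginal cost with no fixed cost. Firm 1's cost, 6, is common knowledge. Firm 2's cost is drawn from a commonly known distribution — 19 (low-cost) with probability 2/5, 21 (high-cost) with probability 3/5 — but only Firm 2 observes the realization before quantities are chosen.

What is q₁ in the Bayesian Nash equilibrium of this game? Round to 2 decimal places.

23.53

Firm 2 with cost c maximizes (133 − 2(q₁+q₂) − c)·q₂, giving q₂(c) = (133 − c − 2q₁)/4.
E[c₂] = 2/5·19 + 3/5·21 = 20.2
Firm 1's FOC against E[q₂] yields q₁ = (133 − 2·6 + E[c₂])/6 = (133 − 12 + 20.2)/6 = 23.5333.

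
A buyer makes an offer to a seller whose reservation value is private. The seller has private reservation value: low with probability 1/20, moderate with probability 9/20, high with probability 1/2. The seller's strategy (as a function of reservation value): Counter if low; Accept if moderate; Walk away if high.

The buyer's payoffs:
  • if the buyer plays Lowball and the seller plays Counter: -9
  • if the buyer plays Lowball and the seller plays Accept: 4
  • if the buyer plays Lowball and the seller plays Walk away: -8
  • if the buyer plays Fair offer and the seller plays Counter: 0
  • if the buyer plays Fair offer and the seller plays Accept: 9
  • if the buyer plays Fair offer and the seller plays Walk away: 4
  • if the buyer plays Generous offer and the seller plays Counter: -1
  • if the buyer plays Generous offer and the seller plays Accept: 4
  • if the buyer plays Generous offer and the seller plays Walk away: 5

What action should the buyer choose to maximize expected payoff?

Fair offer

Compute the buyer's expected payoff for each action, taking the expectation over the seller's type.
E[Lowball] = 1/20·(-9) + 9/20·(4) + 1/2·(-8) = -53/20
E[Fair offer] = 1/20·(0) + 9/20·(9) + 1/2·(4) = 121/20
E[Generous offer] = 1/20·(-1) + 9/20·(4) + 1/2·(5) = 17/4
Best response: Fair offer (121/20 is the largest).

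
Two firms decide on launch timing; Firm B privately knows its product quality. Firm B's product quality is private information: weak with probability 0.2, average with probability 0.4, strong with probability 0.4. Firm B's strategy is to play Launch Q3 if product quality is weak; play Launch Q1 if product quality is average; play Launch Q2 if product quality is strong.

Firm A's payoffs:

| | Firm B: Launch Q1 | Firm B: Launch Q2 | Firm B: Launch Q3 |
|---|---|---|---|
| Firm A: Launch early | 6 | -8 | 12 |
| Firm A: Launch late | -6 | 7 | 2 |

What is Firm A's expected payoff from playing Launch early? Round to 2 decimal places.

1.60

E[Launch early] = 0.2·12 + 0.4·6 + 0.4·(-8) = 2.4 + 2.4 + (-3.2) = 1.6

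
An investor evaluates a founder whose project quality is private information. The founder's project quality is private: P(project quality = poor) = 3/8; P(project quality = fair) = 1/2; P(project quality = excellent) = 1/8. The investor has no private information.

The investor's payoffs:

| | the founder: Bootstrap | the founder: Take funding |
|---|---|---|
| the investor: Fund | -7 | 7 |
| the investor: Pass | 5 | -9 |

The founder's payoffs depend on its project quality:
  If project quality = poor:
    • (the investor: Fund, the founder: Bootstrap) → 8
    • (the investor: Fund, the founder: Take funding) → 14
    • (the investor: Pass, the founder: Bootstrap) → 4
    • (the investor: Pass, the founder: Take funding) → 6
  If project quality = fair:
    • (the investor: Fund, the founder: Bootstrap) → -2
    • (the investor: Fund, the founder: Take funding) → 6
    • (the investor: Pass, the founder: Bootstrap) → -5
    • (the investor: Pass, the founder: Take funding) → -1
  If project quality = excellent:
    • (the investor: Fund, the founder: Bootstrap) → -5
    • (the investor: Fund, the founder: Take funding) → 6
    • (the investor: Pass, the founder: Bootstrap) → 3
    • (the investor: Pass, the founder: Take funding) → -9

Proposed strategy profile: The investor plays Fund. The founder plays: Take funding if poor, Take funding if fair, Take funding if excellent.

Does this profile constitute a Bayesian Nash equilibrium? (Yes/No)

Yes

The investor plays Fund: E[Fund] = 3/8·(7) + 1/2·(7) + 1/8·(7) = 7; E[Pass] = -9. Best-responding. ✓
The founder (project quality poor), facing Fund: Bootstrap gives 8, Take funding gives 14. Proposed Take funding is best. ✓
The founder (project quality fair), facing Fund: Bootstrap gives -2, Take funding gives 6. Proposed Take funding is best. ✓
The founder (project quality excellent), facing Fund: Bootstrap gives -5, Take funding gives 6. Proposed Take funding is best. ✓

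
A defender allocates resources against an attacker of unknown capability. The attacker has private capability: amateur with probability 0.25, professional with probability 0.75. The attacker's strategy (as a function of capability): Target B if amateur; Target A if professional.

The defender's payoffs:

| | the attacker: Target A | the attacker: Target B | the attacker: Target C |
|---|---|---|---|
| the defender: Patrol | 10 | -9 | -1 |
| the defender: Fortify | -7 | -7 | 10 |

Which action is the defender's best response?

Patrol

E[Patrol] = 0.25·(-9) + 0.75·(10) = 5.25
E[Fortify] = 0.25·(-7) + 0.75·(-7) = -7
Best response: Patrol (5.25 is the largest).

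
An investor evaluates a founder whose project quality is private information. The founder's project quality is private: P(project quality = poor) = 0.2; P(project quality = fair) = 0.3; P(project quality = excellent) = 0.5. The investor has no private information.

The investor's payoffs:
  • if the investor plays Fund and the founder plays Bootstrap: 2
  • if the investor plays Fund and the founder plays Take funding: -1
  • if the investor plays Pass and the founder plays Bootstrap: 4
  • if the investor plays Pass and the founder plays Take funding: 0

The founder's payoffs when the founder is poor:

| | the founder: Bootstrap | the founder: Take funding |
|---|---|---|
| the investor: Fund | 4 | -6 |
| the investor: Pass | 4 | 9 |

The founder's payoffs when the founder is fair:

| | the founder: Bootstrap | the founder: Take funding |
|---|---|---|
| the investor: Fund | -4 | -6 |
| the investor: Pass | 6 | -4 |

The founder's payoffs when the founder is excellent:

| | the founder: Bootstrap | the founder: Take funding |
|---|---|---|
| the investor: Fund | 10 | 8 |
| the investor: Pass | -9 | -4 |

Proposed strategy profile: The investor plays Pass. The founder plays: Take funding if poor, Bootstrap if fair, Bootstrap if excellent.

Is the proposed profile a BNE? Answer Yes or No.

The investor plays Pass: E[Pass] = 0.2·(0) + 0.3·(4) + 0.5·(4) = 3.2; E[Fund] = 1.4. Best-responding. ✓
The founder (project quality poor), facing Pass: Bootstrap gives 4, Take funding gives 9. Proposed Take funding is best. ✓
The founder (project quality fair), facing Pass: Bootstrap gives 6, Take funding gives -4. Proposed Bootstrap is best. ✓
The founder (project quality excellent), facing Pass: Bootstrap gives -9, Take funding gives -4. Proposed Bootstrap is not best — profitable deviation exists. ✗

No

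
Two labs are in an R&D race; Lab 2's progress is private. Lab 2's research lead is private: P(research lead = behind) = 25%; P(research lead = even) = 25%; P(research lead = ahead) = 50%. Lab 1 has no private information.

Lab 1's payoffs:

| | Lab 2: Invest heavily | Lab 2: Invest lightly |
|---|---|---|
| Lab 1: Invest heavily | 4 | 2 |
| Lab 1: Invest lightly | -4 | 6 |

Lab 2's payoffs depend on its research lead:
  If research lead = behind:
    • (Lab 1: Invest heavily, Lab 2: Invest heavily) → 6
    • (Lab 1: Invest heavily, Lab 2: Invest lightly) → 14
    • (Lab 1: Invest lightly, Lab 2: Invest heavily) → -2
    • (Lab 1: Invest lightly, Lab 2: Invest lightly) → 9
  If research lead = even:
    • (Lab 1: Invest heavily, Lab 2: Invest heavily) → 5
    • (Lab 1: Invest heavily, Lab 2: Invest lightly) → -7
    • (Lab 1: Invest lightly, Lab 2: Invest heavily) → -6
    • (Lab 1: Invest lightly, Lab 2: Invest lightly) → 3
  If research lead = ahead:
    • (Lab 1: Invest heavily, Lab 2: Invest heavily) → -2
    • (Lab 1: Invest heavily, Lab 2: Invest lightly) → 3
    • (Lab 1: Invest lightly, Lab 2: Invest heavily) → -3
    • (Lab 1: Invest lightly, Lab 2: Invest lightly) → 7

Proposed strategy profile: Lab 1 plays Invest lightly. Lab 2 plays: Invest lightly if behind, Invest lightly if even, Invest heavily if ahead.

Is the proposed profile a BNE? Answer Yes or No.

Lab 1 plays Invest lightly: E[Invest lightly] = 0.25·(6) + 0.25·(6) + 0.5·(-4) = 1; E[Invest heavily] = 3. Not best-responding. ✗
Lab 2 (research lead behind), facing Invest lightly: Invest heavily gives -2, Invest lightly gives 9. Proposed Invest lightly is best. ✓
Lab 2 (research lead even), facing Invest lightly: Invest heavily gives -6, Invest lightly gives 3. Proposed Invest lightly is best. ✓
Lab 2 (research lead ahead), facing Invest lightly: Invest heavily gives -3, Invest lightly gives 7. Proposed Invest heavily is not best — profitable deviation exists. ✗

No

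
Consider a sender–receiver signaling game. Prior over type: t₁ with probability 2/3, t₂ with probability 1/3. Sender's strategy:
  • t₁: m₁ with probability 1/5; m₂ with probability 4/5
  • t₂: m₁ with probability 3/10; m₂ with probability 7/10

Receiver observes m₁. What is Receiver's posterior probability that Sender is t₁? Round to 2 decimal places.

Apply Bayes' rule using the sender's strategy as the likelihood.
P(m₁) = (2/3)·(1/5) + (1/3)·(3/10) = 7/30
P(t₁ | m₁) = ((2/3)·(1/5)) / (7/30) = (2/15) / (7/30) = 4/7

0.57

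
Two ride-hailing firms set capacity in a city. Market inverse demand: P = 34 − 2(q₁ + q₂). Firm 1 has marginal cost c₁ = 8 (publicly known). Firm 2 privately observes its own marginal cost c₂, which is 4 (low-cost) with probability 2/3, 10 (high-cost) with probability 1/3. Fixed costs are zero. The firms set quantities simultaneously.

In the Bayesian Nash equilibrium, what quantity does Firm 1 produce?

Type-c best response for Firm 2: q₂(c) = (34 − c)/4 − q₁/2.
Firm 1 maximizes expected profit; its first-order condition is 34 − 4q₁ − 2E[q₂] − 8 = 0.
Substituting E[q₂] and solving: E[c₂] = 6, so q₁ = (34 − 2·8 + 6)/6 = 4.

4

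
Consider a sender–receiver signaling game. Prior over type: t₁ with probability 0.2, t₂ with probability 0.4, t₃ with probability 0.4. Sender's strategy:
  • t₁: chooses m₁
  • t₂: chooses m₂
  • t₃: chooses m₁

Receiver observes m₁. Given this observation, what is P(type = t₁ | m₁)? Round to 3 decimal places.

0.333

Apply Bayes' rule using the sender's strategy as the likelihood.
P(m₁) = 0.2·1 + 0.4·0 + 0.4·1 = 0.6
P(t₁ | m₁) = (0.2·1) / 0.6 = 0.2 / 0.6 = 0.333333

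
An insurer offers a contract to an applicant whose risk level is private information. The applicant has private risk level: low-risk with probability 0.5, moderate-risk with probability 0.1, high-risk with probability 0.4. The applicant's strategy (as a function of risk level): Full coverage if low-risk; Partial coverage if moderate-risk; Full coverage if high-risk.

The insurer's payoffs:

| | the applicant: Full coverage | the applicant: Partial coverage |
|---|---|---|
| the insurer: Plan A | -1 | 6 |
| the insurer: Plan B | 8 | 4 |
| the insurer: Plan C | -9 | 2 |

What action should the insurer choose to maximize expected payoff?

Compute the insurer's expected payoff for each action, taking the expectation over the applicant's type.
E[Plan A] = 0.5·(-1) + 0.1·(6) + 0.4·(-1) = -0.3
E[Plan B] = 0.5·(8) + 0.1·(4) + 0.4·(8) = 7.6
E[Plan C] = 0.5·(-9) + 0.1·(2) + 0.4·(-9) = -7.9
Best response: Plan B (7.6 is the largest).

Plan B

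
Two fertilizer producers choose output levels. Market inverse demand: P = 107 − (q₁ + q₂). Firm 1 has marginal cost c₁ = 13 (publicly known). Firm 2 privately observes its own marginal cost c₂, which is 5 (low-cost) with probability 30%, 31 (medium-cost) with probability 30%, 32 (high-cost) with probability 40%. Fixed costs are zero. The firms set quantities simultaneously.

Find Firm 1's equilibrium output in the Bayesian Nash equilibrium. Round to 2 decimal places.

Each type of Firm 2 best-responds to q₁; Firm 1 best-responds to the expected q₂ over Firm 2's types.
Firm 2 with cost c maximizes (107 − (q₁+q₂) − c)·q₂, giving q₂(c) = (107 − c − q₁)/2.
E[c₂] = 0.3·5 + 0.3·31 + 0.4·32 = 23.6
Firm 1's FOC against E[q₂] yields q₁ = (107 − 2·13 + E[c₂])/3 = (107 − 26 + 23.6)/3 = 34.8667.

34.87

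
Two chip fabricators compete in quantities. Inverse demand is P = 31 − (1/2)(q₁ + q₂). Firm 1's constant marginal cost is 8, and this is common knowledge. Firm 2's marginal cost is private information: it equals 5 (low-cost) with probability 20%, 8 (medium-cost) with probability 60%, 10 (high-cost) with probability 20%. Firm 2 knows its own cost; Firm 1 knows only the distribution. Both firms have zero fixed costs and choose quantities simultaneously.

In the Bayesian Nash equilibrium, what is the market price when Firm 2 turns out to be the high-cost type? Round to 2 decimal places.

16.70

Firm 2 with cost c maximizes (31 − (1/2)(q₁+q₂) − c)·q₂, giving q₂(c) = (31 − c − (1/2)q₁).
E[c₂] = 0.2·5 + 0.6·8 + 0.2·10 = 7.8
Firm 1's FOC against E[q₂] yields q₁ = (31 − 2·8 + E[c₂])/(3/2) = (31 − 16 + 7.8)/(3/2) = 15.2.
q₂(high-cost) = 13.4, so P = 31 − (1/2)·(15.2 + 13.4) = 16.7.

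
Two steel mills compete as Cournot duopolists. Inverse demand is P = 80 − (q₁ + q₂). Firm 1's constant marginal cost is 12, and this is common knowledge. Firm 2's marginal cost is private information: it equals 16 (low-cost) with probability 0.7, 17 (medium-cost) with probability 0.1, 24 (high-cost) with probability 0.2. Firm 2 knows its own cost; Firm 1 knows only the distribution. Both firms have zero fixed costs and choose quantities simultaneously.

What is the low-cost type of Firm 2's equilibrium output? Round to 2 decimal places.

19.72

Type-c best response for Firm 2: q₂(c) = (80 − c)/2 − q₁/2.
Firm 1 maximizes expected profit; its first-order condition is 80 − 2q₁ − E[q₂] − 12 = 0.
Substituting E[q₂] and solving: E[c₂] = 17.7, so q₁ = (80 − 2·12 + 17.7)/3 = 24.5667.
q₂(low-cost) = (80 − 16 − 24.5667)/2 = 19.7167.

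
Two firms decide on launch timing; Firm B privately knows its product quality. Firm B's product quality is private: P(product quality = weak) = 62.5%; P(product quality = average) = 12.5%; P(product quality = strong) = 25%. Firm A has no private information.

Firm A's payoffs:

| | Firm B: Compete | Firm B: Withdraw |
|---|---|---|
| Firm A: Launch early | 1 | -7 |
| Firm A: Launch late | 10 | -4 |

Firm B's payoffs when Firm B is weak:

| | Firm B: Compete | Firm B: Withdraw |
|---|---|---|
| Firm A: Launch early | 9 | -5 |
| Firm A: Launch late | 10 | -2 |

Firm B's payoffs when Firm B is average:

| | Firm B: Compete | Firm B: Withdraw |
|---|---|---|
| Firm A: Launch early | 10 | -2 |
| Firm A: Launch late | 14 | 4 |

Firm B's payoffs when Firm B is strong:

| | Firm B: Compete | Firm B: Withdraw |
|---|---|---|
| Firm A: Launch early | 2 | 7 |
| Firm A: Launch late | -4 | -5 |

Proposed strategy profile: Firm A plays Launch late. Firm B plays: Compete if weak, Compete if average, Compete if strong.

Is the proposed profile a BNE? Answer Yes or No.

Firm A plays Launch late: E[Launch late] = 0.625·(10) + 0.125·(10) + 0.25·(10) = 10; E[Launch early] = 1. Best-responding. ✓
Firm B (product quality weak), facing Launch late: Compete gives 10, Withdraw gives -2. Proposed Compete is best. ✓
Firm B (product quality average), facing Launch late: Compete gives 14, Withdraw gives 4. Proposed Compete is best. ✓
Firm B (product quality strong), facing Launch late: Compete gives -4, Withdraw gives -5. Proposed Compete is best. ✓

Yes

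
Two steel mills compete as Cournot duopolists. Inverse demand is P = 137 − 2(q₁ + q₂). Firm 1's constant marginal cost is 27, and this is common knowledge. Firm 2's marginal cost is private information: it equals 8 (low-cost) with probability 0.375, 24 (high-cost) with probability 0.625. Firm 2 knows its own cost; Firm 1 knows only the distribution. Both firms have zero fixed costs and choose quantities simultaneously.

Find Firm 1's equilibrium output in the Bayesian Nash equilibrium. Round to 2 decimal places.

Type-c best response for Firm 2: q₂(c) = (137 − c)/4 − q₁/2.
Firm 1 maximizes expected profit; its first-order condition is 137 − 4q₁ − 2E[q₂] − 27 = 0.
Substituting E[q₂] and solving: E[c₂] = 18, so q₁ = (137 − 2·27 + 18)/6 = 16.8333.

16.83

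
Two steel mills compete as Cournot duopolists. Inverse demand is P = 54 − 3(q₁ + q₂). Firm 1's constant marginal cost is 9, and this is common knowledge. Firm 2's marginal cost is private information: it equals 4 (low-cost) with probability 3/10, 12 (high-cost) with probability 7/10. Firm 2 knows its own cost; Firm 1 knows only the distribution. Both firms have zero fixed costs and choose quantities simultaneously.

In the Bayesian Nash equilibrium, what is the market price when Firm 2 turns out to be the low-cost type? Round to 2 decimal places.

21.40

Firm 2 with cost c maximizes (54 − 3(q₁+q₂) − c)·q₂, giving q₂(c) = (54 − c − 3q₁)/6.
E[c₂] = 3/10·4 + 7/10·12 = 9.6
Firm 1's FOC against E[q₂] yields q₁ = (54 − 2·9 + E[c₂])/9 = (54 − 18 + 9.6)/9 = 5.06667.
q₂(low-cost) = 5.8, so P = 54 − 3·(5.06667 + 5.8) = 21.4.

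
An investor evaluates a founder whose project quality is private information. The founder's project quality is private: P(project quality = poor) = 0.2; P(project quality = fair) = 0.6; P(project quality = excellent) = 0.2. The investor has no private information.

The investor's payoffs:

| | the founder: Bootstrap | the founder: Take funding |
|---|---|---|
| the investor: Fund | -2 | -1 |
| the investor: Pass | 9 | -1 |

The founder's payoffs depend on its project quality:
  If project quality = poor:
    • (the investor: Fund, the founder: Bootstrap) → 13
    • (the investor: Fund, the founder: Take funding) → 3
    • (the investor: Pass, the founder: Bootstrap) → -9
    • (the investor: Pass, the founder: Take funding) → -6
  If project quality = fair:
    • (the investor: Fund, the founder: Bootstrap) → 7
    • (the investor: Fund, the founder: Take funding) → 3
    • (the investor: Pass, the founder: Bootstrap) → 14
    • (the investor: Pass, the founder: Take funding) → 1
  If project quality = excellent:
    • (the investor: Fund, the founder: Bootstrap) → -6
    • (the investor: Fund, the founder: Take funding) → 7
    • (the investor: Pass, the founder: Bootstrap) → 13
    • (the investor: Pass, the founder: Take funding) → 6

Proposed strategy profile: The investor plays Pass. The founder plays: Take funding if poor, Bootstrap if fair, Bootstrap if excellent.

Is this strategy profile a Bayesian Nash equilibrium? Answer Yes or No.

The investor plays Pass: E[Pass] = 0.2·(-1) + 0.6·(9) + 0.2·(9) = 7; E[Fund] = -1.8. Best-responding. ✓
The founder (project quality poor), facing Pass: Bootstrap gives -9, Take funding gives -6. Proposed Take funding is best. ✓
The founder (project quality fair), facing Pass: Bootstrap gives 14, Take funding gives 1. Proposed Bootstrap is best. ✓
The founder (project quality excellent), facing Pass: Bootstrap gives 13, Take funding gives 6. Proposed Bootstrap is best. ✓

Yes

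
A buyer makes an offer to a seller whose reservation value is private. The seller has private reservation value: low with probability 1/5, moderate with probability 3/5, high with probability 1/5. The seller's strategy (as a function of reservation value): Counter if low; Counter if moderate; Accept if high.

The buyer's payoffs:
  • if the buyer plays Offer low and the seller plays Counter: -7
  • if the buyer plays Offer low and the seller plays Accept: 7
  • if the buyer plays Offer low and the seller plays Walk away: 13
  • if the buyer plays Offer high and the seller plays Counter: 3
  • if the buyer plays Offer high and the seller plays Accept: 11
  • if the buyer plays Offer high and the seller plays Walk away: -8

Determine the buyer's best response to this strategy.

Offer high

Compute the buyer's expected payoff for each action, taking the expectation over the seller's type.
E[Offer low] = 1/5·(-7) + 3/5·(-7) + 1/5·(7) = -21/5
E[Offer high] = 1/5·(3) + 3/5·(3) + 1/5·(11) = 23/5
Best response: Offer high (23/5 is the largest).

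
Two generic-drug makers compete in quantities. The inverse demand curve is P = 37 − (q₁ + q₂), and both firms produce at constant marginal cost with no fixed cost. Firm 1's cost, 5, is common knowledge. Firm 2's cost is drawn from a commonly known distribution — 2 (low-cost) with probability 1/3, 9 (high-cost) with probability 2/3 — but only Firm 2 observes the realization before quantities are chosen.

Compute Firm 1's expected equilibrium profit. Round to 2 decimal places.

125.94

Type-c best response for Firm 2: q₂(c) = (37 − c)/2 − q₁/2.
Firm 1 maximizes expected profit; its first-order condition is 37 − 2q₁ − E[q₂] − 5 = 0.
Substituting E[q₂] and solving: E[c₂] = 6.66667, so q₁ = (37 − 2·5 + 6.66667)/3 = 11.2222.
E[P] = 37 − (q₁ + E[q₂]) = 16.2222; Firm 1's expected profit = (E[P] − 5)·q₁ = (16.2222 − 5)·11.2222 = 125.938.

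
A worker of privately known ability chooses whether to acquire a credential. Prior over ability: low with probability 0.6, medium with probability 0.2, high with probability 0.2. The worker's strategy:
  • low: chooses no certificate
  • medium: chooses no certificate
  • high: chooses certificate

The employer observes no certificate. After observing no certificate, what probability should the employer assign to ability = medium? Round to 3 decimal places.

P(no certificate) = 0.6·1 + 0.2·1 + 0.2·0 = 0.8
P(medium | no certificate) = (0.2·1) / 0.8 = 0.2 / 0.8 = 0.25

0.250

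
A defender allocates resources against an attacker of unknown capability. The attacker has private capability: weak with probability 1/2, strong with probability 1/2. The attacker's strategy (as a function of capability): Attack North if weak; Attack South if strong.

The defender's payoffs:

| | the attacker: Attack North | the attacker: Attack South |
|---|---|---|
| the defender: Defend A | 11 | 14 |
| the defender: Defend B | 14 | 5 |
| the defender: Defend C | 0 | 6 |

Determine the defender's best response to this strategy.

E[Defend A] = 1/2·(11) + 1/2·(14) = 25/2
E[Defend B] = 1/2·(14) + 1/2·(5) = 19/2
E[Defend C] = 1/2·(0) + 1/2·(6) = 3
Best response: Defend A (25/2 is the largest).

Defend A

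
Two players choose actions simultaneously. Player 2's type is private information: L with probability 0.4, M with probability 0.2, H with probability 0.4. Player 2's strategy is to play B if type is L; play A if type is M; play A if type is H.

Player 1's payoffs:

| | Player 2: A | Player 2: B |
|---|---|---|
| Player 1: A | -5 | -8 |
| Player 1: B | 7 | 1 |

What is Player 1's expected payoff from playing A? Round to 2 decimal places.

E[A] = 0.4·(-8) + 0.2·(-5) + 0.4·(-5) = (-3.2) + (-1) + (-2) = -6.2

-6.20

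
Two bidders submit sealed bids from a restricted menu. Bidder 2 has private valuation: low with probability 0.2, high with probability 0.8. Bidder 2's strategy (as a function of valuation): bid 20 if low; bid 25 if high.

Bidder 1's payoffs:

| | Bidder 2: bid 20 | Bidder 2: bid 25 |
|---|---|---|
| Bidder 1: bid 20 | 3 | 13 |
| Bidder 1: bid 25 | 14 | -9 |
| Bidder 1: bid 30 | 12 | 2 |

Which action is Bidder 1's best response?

E[bid 20] = 0.2·(3) + 0.8·(13) = 11
E[bid 25] = 0.2·(14) + 0.8·(-9) = -4.4
E[bid 30] = 0.2·(12) + 0.8·(2) = 4
Best response: bid 20 (11 is the largest).

bid 20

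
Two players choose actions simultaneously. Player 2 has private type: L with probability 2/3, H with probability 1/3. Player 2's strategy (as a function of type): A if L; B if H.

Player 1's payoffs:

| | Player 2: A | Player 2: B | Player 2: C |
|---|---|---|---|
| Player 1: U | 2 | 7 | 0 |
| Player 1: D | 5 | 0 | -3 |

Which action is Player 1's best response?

Compute Player 1's expected payoff for each action, taking the expectation over Player 2's type.
E[U] = 2/3·(2) + 1/3·(7) = 11/3
E[D] = 2/3·(5) + 1/3·(0) = 10/3
Best response: U (11/3 is the largest).

U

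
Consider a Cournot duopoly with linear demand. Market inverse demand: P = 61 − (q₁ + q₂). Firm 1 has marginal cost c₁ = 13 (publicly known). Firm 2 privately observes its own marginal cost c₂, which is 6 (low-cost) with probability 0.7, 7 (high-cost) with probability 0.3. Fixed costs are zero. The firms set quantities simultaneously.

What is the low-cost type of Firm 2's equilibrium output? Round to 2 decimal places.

20.62

Type-c best response for Firm 2: q₂(c) = (61 − c)/2 − q₁/2.
Firm 1 maximizes expected profit; its first-order condition is 61 − 2q₁ − E[q₂] − 13 = 0.
Substituting E[q₂] and solving: E[c₂] = 6.3, so q₁ = (61 − 2·13 + 6.3)/3 = 13.7667.
q₂(low-cost) = (61 − 6 − 13.7667)/2 = 20.6167.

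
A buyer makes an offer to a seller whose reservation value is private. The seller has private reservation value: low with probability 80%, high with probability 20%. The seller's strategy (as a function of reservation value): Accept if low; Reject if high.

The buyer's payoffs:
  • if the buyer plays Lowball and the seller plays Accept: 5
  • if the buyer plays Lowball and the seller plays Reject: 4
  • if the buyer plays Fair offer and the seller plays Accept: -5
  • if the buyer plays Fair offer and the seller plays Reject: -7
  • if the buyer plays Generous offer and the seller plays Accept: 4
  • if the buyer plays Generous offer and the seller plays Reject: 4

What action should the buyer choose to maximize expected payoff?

Lowball

E[Lowball] = 0.8·(5) + 0.2·(4) = 4.8
E[Fair offer] = 0.8·(-5) + 0.2·(-7) = -5.4
E[Generous offer] = 0.8·(4) + 0.2·(4) = 4
Best response: Lowball (4.8 is the largest).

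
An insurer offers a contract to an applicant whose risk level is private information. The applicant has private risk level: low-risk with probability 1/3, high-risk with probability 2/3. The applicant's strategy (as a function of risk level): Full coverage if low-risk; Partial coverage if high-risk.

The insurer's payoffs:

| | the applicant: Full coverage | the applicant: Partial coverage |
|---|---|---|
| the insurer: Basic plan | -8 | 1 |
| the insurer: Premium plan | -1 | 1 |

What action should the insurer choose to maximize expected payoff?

Compute the insurer's expected payoff for each action, taking the expectation over the applicant's type.
E[Basic plan] = 1/3·(-8) + 2/3·(1) = -2
E[Premium plan] = 1/3·(-1) + 2/3·(1) = 1/3
Best response: Premium plan (1/3 is the largest).

Premium plan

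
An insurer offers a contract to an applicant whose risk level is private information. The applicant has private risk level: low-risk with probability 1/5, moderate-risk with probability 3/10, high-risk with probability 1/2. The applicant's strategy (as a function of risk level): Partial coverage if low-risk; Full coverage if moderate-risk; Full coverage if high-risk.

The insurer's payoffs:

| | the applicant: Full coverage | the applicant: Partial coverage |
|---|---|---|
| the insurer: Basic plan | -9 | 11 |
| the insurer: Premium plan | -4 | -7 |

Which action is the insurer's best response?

Compute the insurer's expected payoff for each action, taking the expectation over the applicant's type.
E[Basic plan] = 1/5·(11) + 3/10·(-9) + 1/2·(-9) = -5
E[Premium plan] = 1/5·(-7) + 3/10·(-4) + 1/2·(-4) = -23/5
Best response: Premium plan (-23/5 is the largest).

Premium plan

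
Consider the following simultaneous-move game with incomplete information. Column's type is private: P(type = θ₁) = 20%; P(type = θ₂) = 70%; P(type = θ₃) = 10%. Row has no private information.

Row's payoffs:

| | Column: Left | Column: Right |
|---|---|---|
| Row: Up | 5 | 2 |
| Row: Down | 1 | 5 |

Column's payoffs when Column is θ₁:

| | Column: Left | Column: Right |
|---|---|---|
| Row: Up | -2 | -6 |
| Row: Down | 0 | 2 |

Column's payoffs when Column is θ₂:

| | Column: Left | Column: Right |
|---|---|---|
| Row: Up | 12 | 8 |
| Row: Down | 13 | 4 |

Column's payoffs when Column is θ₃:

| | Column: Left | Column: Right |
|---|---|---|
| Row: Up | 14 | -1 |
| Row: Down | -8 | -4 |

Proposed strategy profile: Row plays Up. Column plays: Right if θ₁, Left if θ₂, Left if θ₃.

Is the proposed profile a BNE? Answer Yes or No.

A profile is a BNE iff every type of every player is best-responding given beliefs about the other side.
Row plays Up: E[Up] = 0.2·(2) + 0.7·(5) + 0.1·(5) = 4.4; E[Down] = 1.8. Best-responding. ✓
Column (type θ₁), facing Up: Left gives -2, Right gives -6. Proposed Right is not best — profitable deviation exists. ✗
Column (type θ₂), facing Up: Left gives 12, Right gives 8. Proposed Left is best. ✓
Column (type θ₃), facing Up: Left gives 14, Right gives -1. Proposed Left is best. ✓

No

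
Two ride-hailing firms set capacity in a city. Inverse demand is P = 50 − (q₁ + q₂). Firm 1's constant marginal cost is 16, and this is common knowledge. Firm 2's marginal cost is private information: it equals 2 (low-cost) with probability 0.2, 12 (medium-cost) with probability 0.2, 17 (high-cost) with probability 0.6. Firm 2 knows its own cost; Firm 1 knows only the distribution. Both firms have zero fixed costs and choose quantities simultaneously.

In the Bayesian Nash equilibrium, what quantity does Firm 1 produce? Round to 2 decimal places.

10.33

Type-c best response for Firm 2: q₂(c) = (50 − c)/2 − q₁/2.
Firm 1 maximizes expected profit; its first-order condition is 50 − 2q₁ − E[q₂] − 16 = 0.
Substituting E[q₂] and solving: E[c₂] = 13, so q₁ = (50 − 2·16 + 13)/3 = 10.3333.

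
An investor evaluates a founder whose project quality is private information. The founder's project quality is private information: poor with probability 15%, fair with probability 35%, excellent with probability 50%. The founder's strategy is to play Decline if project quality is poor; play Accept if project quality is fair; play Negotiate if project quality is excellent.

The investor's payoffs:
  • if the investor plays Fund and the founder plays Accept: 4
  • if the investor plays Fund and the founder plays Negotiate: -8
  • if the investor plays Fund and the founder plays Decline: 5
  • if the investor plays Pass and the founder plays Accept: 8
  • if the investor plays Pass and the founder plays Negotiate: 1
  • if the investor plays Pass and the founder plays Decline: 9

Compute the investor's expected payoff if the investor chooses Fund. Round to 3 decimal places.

-1.850

E[Fund] = 0.15·5 + 0.35·4 + 0.5·(-8) = 0.75 + 1.4 + (-4) = -1.85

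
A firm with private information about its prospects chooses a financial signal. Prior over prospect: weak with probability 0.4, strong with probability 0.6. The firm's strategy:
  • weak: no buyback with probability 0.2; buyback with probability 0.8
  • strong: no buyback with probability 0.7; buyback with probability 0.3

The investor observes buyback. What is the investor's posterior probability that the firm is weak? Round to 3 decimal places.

0.640

P(buyback) = 0.4·0.8 + 0.6·0.3 = 0.5
P(weak | buyback) = (0.4·0.8) / 0.5 = 0.32 / 0.5 = 0.64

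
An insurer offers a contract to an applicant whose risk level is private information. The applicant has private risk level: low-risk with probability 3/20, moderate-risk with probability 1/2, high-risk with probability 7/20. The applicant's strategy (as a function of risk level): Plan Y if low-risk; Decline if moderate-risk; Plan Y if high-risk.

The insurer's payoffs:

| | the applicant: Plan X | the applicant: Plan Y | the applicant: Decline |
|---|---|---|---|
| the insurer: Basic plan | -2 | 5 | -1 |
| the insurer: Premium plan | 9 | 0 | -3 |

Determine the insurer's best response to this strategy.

Basic plan

E[Basic plan] = 3/20·(5) + 1/2·(-1) + 7/20·(5) = 2
E[Premium plan] = 3/20·(0) + 1/2·(-3) + 7/20·(0) = -3/2
Best response: Basic plan (2 is the largest).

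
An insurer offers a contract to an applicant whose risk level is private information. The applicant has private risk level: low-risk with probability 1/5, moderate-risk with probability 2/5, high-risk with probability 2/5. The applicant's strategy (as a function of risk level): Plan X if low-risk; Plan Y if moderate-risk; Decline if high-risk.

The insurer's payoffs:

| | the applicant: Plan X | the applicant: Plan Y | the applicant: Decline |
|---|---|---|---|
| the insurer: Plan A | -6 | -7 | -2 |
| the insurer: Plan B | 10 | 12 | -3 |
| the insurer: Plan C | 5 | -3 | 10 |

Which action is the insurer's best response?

Plan B

Compute the insurer's expected payoff for each action, taking the expectation over the applicant's type.
E[Plan A] = 1/5·(-6) + 2/5·(-7) + 2/5·(-2) = -24/5
E[Plan B] = 1/5·(10) + 2/5·(12) + 2/5·(-3) = 28/5
E[Plan C] = 1/5·(5) + 2/5·(-3) + 2/5·(10) = 19/5
Best response: Plan B (28/5 is the largest).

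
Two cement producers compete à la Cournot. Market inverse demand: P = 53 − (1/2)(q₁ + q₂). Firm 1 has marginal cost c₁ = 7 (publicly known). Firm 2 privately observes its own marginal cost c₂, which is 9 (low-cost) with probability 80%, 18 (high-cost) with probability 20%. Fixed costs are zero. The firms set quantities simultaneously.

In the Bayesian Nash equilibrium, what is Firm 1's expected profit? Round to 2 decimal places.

551.12

Type-c best response for Firm 2: q₂(c) = (53 − c) − q₁/2.
Firm 1 maximizes expected profit; its first-order condition is 53 − q₁ − (1/2)E[q₂] − 7 = 0.
Substituting E[q₂] and solving: E[c₂] = 10.8, so q₁ = (53 − 2·7 + 10.8)/(3/2) = 33.2.
E[P] = 53 − (1/2)·(q₁ + E[q₂]) = 23.6; Firm 1's expected profit = (E[P] − 7)·q₁ = (23.6 − 7)·33.2 = 551.12.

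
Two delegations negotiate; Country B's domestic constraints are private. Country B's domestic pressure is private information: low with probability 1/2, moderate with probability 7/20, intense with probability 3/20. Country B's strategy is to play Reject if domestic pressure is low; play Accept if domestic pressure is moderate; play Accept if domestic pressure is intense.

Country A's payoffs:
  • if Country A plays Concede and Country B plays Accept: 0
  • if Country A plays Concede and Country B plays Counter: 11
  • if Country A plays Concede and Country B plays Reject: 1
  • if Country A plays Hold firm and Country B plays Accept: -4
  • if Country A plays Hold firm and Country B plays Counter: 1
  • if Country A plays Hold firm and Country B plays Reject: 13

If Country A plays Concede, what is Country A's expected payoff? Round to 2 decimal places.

E[Concede] = 1/2·1 + 7/20·0 + 3/20·0 = 1/2 + 0 + 0 = 1/2

0.50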